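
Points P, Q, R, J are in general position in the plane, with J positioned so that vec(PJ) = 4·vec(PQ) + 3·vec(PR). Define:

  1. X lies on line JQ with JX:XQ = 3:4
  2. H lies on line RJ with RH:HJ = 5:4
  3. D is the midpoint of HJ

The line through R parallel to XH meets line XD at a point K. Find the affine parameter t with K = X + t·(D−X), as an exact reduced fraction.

t = -5/2

Assign P = (0, 0), Q = (1, 0), R = (0, 1), J = (4, 3) — the answer is frame-independent, so this choice is without loss of generality.
1. X lies on line JQ with JX:XQ = 3:4 ⇒ X = (19/7, 12/7)
2. H lies on line RJ with RH:HJ = 5:4 ⇒ H = (20/9, 19/9)
3. D is the midpoint of HJ ⇒ D = (28/9, 23/9)
through R parallel to XH: direction (-31/63, 25/63); meets XD at K = (31/18, -7/18)
K = X + t·(D−X) with t = -5/2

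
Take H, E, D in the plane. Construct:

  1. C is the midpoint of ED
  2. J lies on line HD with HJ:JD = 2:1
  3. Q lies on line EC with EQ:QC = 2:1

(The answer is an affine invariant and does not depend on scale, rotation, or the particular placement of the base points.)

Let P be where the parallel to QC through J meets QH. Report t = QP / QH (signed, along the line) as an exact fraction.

t = 1/3

Choose coordinates H = (0, 0), E = (1, 0), D = (0, 1).
1. C is the midpoint of ED ⇒ C = (1/2, 1/2)
2. J lies on line HD with HJ:JD = 2:1 ⇒ J = (0, 2/3)
3. Q lies on line EC with EQ:QC = 2:1 ⇒ Q = (2/3, 1/3)
through J parallel to QC: direction (-1/6, 1/6); meets QH at P = (4/9, 2/9)
P = Q + t·(H−Q) with t = 1/3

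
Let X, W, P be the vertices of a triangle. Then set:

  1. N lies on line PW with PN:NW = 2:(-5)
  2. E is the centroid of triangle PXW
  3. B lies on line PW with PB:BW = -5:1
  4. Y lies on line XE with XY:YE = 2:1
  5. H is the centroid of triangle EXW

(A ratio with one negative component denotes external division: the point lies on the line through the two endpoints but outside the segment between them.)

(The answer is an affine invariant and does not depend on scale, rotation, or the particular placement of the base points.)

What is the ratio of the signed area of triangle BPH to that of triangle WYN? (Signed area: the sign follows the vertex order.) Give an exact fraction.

[BPH]:[WYN] = -3/5

Assign X = (0, 0), W = (1, 0), P = (0, 1) — the answer is frame-independent, so this choice is without loss of generality.
1. N lies on line PW with PN:NW = 2:(-5) ⇒ N = (-2/3, 5/3)
2. E is the centroid of triangle PXW ⇒ E = (1/3, 1/3)
3. B lies on line PW with PB:BW = -5:1 ⇒ B = (5/4, -1/4)
4. Y lies on line XE with XY:YE = 2:1 ⇒ Y = (2/9, 2/9)
5. H is the centroid of triangle EXW ⇒ H = (4/9, 1/9)
2·[BPH] = 5/9, 2·[WYN] = -25/27
[BPH]:[WYN] = 5/9:-25/27 = -3/5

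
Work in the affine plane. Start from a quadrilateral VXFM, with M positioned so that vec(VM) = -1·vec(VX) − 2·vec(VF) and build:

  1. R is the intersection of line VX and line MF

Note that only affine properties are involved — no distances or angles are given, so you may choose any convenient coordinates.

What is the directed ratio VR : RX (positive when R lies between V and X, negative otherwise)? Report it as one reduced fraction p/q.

VR:RX = -1/4

Assign V = (0, 0), X = (1, 0), F = (0, 1), M = (-1, -2) — the answer is frame-independent, so this choice is without loss of generality.
1. R is the intersection of line VX and line MF ⇒ R = (-1/3, 0)
R = V + t·(X−V) with t = -1/3, so VR:RX = t:(1−t) = -1/3:4/3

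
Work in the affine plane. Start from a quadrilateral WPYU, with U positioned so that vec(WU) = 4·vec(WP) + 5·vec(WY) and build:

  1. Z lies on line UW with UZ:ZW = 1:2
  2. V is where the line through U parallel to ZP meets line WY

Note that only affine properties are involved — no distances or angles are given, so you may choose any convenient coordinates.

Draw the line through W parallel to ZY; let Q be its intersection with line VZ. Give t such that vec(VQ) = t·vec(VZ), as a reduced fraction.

Work in coordinates with W = (0, 0), P = (1, 0), Y = (0, 1), U = (4, 5).
1. Z lies on line UW with UZ:ZW = 1:2 ⇒ Z = (8/3, 10/3)
2. V is where the line through U parallel to ZP meets line WY ⇒ V = (0, -3)
through W parallel to ZY: direction (-8/3, -7/3); meets VZ at Q = (2, 7/4)
Q = V + t·(Z−V) with t = 3/4

t = 3/4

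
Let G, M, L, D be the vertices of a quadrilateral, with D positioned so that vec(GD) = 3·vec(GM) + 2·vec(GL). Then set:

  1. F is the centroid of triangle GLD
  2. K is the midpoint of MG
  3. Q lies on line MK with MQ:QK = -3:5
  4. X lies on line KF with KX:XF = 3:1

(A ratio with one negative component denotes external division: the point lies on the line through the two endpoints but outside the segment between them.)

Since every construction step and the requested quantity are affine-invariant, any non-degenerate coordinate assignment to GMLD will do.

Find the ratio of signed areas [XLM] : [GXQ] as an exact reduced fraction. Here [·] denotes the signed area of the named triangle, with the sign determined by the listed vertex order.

[XLM]:[GXQ] = -10/21

Choose coordinates G = (0, 0), M = (1, 0), L = (0, 1), D = (3, 2).
1. F is the centroid of triangle GLD ⇒ F = (1, 1)
2. K is the midpoint of MG ⇒ K = (1/2, 0)
3. Q lies on line MK with MQ:QK = -3:5 ⇒ Q = (7/4, 0)
4. X lies on line KF with KX:XF = 3:1 ⇒ X = (7/8, 3/4)
2·[XLM] = 5/8, 2·[GXQ] = -21/16
[XLM]:[GXQ] = 5/8:-21/16 = -10/21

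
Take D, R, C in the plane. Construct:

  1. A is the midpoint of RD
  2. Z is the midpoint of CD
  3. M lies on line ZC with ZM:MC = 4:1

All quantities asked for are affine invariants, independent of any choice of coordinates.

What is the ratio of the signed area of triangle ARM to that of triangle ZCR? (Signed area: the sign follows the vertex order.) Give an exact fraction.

[ARM]:[ZCR] = -9/10

Work in coordinates with D = (0, 0), R = (1, 0), C = (0, 1).
1. A is the midpoint of RD ⇒ A = (1/2, 0)
2. Z is the midpoint of CD ⇒ Z = (0, 1/2)
3. M lies on line ZC with ZM:MC = 4:1 ⇒ M = (0, 9/10)
2·[ARM] = 9/20, 2·[ZCR] = -1/2
[ARM]:[ZCR] = 9/20:-1/2 = -9/10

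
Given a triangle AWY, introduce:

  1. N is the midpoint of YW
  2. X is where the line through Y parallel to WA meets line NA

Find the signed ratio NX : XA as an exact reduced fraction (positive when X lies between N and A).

Set A = (0, 0), W = (1, 0), Y = (0, 1); any affine frame gives the same invariant.
1. N is the midpoint of YW ⇒ N = (1/2, 1/2)
2. X is where the line through Y parallel to WA meets line NA ⇒ X = (1, 1)
X = N + t·(A−N) with t = -1, so NX:XA = t:(1−t) = -1:2

NX:XA = -1/2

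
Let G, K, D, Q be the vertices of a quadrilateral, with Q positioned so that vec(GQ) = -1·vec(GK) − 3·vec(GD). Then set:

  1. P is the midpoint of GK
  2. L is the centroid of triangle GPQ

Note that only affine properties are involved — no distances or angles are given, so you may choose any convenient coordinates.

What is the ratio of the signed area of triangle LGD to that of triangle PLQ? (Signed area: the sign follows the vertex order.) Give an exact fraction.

[LGD]:[PLQ] = 1/3

Work in coordinates with G = (0, 0), K = (1, 0), D = (0, 1), Q = (-1, -3).
1. P is the midpoint of GK ⇒ P = (1/2, 0)
2. L is the centroid of triangle GPQ ⇒ L = (-1/6, -1)
2·[LGD] = 1/6, 2·[PLQ] = 1/2
[LGD]:[PLQ] = 1/6:1/2 = 1/3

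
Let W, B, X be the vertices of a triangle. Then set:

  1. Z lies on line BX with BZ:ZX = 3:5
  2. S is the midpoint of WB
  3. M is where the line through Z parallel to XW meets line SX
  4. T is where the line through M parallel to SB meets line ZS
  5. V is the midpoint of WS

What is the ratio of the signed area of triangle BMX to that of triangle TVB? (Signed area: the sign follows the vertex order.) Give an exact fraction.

Work in coordinates with W = (0, 0), B = (1, 0), X = (0, 1).
1. Z lies on line BX with BZ:ZX = 3:5 ⇒ Z = (5/8, 3/8)
2. S is the midpoint of WB ⇒ S = (1/2, 0)
3. M is where the line through Z parallel to XW meets line SX ⇒ M = (5/8, -1/4)
4. T is where the line through M parallel to SB meets line ZS ⇒ T = (5/12, -1/4)
5. V is the midpoint of WS ⇒ V = (1/4, 0)
2·[BMX] = -5/8, 2·[TVB] = -3/16
[BMX]:[TVB] = -5/8:-3/16 = 10/3

[BMX]:[TVB] = 10/3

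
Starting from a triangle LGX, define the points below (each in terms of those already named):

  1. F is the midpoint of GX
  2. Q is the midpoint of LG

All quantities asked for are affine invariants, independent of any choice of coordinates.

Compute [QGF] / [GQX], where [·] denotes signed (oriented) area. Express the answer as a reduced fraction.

[QGF]:[GQX] = -1/2

Choose coordinates L = (0, 0), G = (1, 0), X = (0, 1).
1. F is the midpoint of GX ⇒ F = (1/2, 1/2)
2. Q is the midpoint of LG ⇒ Q = (1/2, 0)
2·[QGF] = 1/4, 2·[GQX] = -1/2
[QGF]:[GQX] = 1/4:-1/2 = -1/2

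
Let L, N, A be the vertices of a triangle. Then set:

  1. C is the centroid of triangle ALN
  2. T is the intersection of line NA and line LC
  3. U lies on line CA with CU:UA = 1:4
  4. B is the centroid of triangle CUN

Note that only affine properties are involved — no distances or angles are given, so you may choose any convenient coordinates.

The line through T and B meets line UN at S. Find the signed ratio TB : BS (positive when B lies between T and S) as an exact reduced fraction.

TB:BS = -7

Choose coordinates L = (0, 0), N = (1, 0), A = (0, 1).
1. C is the centroid of triangle ALN ⇒ C = (1/3, 1/3)
2. T is the intersection of line NA and line LC ⇒ T = (1/2, 1/2)
3. U lies on line CA with CU:UA = 1:4 ⇒ U = (4/15, 7/15)
4. B is the centroid of triangle CUN ⇒ B = (8/15, 4/15)
line TB meets UN at S = (37/70, 3/10)
B = T + t·(S−T) with t = 7/6, so TB:BS = 7/6:-1/6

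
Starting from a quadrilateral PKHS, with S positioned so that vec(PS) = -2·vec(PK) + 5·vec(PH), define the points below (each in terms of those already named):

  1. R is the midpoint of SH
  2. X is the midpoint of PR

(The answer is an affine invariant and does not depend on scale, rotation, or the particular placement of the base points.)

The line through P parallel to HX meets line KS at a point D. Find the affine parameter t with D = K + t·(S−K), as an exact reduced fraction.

Work in coordinates with P = (0, 0), K = (1, 0), H = (0, 1), S = (-2, 5).
1. R is the midpoint of SH ⇒ R = (-1, 3)
2. X is the midpoint of PR ⇒ X = (-1/2, 3/2)
through P parallel to HX: direction (-1/2, 1/2); meets KS at D = (5/2, -5/2)
D = K + t·(S−K) with t = -1/2

t = -1/2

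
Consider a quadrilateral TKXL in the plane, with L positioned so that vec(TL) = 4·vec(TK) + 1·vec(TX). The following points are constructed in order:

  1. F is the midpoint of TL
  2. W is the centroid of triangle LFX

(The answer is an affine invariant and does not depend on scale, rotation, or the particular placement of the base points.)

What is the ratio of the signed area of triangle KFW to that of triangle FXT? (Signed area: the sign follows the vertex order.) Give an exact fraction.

[KFW]:[FXT] = 1/6

Work in coordinates with T = (0, 0), K = (1, 0), X = (0, 1), L = (4, 1).
1. F is the midpoint of TL ⇒ F = (2, 1/2)
2. W is the centroid of triangle LFX ⇒ W = (2, 5/6)
2·[KFW] = 1/3, 2·[FXT] = 2
[KFW]:[FXT] = 1/3:2 = 1/6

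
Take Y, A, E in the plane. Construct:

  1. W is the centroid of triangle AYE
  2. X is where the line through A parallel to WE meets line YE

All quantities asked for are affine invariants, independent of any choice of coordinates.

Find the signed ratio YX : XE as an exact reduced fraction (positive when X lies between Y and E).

YX:XE = -2

Work in coordinates with Y = (0, 0), A = (1, 0), E = (0, 1).
1. W is the centroid of triangle AYE ⇒ W = (1/3, 1/3)
2. X is where the line through A parallel to WE meets line YE ⇒ X = (0, 2)
X = Y + t·(E−Y) with t = 2, so YX:XE = t:(1−t) = 2:-1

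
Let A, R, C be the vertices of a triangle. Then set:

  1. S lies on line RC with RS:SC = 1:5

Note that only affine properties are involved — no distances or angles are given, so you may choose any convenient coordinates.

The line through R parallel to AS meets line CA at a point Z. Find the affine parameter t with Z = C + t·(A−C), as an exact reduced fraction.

Assign A = (0, 0), R = (1, 0), C = (0, 1) — the answer is frame-independent, so this choice is without loss of generality.
1. S lies on line RC with RS:SC = 1:5 ⇒ S = (5/6, 1/6)
through R parallel to AS: direction (5/6, 1/6); meets CA at Z = (0, -1/5)
Z = C + t·(A−C) with t = 6/5

t = 6/5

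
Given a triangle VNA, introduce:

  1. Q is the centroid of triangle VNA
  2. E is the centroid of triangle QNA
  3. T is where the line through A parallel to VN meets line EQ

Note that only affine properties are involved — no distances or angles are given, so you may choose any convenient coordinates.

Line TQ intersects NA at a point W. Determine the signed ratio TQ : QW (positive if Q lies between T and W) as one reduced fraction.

TQ:QW = -4

Assign V = (0, 0), N = (1, 0), A = (0, 1) — the answer is frame-independent, so this choice is without loss of generality.
1. Q is the centroid of triangle VNA ⇒ Q = (1/3, 1/3)
2. E is the centroid of triangle QNA ⇒ E = (4/9, 4/9)
3. T is where the line through A parallel to VN meets line EQ ⇒ T = (1, 1)
line TQ meets NA at W = (1/2, 1/2)
Q = T + t·(W−T) with t = 4/3, so TQ:QW = 4/3:-1/3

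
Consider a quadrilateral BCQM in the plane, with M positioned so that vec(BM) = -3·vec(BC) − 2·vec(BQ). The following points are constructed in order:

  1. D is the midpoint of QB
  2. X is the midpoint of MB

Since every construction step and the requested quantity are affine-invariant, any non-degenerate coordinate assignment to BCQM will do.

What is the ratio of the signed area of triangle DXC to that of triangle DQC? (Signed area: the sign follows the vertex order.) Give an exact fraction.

[DXC]:[DQC] = -9/2

Work in coordinates with B = (0, 0), C = (1, 0), Q = (0, 1), M = (-3, -2).
1. D is the midpoint of QB ⇒ D = (0, 1/2)
2. X is the midpoint of MB ⇒ X = (-3/2, -1)
2·[DXC] = 9/4, 2·[DQC] = -1/2
[DXC]:[DQC] = 9/4:-1/2 = -9/2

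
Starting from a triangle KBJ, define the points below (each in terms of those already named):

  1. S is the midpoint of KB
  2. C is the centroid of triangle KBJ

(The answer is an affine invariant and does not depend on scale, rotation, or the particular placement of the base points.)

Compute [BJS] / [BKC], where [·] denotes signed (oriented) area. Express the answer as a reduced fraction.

[BJS]:[BKC] = -3/2

Choose coordinates K = (0, 0), B = (1, 0), J = (0, 1).
1. S is the midpoint of KB ⇒ S = (1/2, 0)
2. C is the centroid of triangle KBJ ⇒ C = (1/3, 1/3)
2·[BJS] = 1/2, 2·[BKC] = -1/3
[BJS]:[BKC] = 1/2:-1/3 = -3/2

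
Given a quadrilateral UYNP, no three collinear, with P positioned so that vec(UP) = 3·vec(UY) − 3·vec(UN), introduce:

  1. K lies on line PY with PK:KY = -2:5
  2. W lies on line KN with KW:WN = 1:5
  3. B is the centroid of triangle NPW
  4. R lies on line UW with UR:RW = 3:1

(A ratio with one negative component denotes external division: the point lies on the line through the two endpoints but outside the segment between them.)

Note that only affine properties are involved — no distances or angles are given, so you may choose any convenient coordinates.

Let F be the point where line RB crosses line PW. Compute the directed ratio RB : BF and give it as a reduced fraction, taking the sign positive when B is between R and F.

Set U = (0, 0), Y = (1, 0), N = (0, 1), P = (3, -3); any affine frame gives the same invariant.
1. K lies on line PY with PK:KY = -2:5 ⇒ K = (13/3, -5)
2. W lies on line KN with KW:WN = 1:5 ⇒ W = (65/18, -4)
3. B is the centroid of triangle NPW ⇒ B = (119/54, -2)
4. R lies on line UW with UR:RW = 3:1 ⇒ R = (65/24, -3)
line RB meets PW at F = (61/46, -6/23)
B = R + t·(F−R) with t = 23/63, so RB:BF = 23/63:40/63

RB:BF = 23/40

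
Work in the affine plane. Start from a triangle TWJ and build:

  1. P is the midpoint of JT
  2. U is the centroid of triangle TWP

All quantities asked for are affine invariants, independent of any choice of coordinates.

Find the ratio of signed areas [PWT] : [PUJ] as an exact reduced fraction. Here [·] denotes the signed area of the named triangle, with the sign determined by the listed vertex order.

[PWT]:[PUJ] = -3

Set T = (0, 0), W = (1, 0), J = (0, 1); any affine frame gives the same invariant.
1. P is the midpoint of JT ⇒ P = (0, 1/2)
2. U is the centroid of triangle TWP ⇒ U = (1/3, 1/6)
2·[PWT] = -1/2, 2·[PUJ] = 1/6
[PWT]:[PUJ] = -1/2:1/6 = -3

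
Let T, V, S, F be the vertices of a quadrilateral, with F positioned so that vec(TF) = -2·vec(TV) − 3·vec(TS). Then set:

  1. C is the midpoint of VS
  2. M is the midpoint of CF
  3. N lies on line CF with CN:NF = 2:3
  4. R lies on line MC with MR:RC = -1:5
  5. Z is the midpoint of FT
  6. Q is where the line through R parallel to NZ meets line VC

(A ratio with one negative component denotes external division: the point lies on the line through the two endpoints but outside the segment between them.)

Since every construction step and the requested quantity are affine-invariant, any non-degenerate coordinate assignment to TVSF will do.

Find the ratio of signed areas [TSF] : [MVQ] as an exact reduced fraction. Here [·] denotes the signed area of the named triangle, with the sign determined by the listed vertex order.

Set T = (0, 0), V = (1, 0), S = (0, 1), F = (-2, -3); any affine frame gives the same invariant.
1. C is the midpoint of VS ⇒ C = (1/2, 1/2)
2. M is the midpoint of CF ⇒ M = (-3/4, -5/4)
3. N lies on line CF with CN:NF = 2:3 ⇒ N = (-1/2, -9/10)
4. R lies on line MC with MR:RC = -1:5 ⇒ R = (-17/16, -27/16)
5. Z is the midpoint of FT ⇒ Z = (-1, -3/2)
6. Q is where the line through R parallel to NZ meets line VC ⇒ Q = (113/176, 63/176)
2·[TSF] = 2, 2·[MVQ] = 189/176
[TSF]:[MVQ] = 2:189/176 = 352/189

[TSF]:[MVQ] = 352/189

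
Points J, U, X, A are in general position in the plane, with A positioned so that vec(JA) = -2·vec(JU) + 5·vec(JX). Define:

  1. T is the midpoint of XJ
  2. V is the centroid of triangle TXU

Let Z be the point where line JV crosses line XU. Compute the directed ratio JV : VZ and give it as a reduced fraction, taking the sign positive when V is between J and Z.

Work in coordinates with J = (0, 0), U = (1, 0), X = (0, 1), A = (-2, 5).
1. T is the midpoint of XJ ⇒ T = (0, 1/2)
2. V is the centroid of triangle TXU ⇒ V = (1/3, 1/2)
line JV meets XU at Z = (2/5, 3/5)
V = J + t·(Z−J) with t = 5/6, so JV:VZ = 5/6:1/6

JV:VZ = 5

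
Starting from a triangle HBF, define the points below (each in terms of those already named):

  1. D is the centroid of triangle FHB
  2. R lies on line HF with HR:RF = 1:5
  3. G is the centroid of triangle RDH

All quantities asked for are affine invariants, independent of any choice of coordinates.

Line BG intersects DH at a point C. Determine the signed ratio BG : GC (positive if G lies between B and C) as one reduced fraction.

BG:GC = -19

Work in coordinates with H = (0, 0), B = (1, 0), F = (0, 1).
1. D is the centroid of triangle FHB ⇒ D = (1/3, 1/3)
2. R lies on line HF with HR:RF = 1:5 ⇒ R = (0, 1/6)
3. G is the centroid of triangle RDH ⇒ G = (1/9, 1/6)
line BG meets DH at C = (3/19, 3/19)
G = B + t·(C−B) with t = 19/18, so BG:GC = 19/18:-1/18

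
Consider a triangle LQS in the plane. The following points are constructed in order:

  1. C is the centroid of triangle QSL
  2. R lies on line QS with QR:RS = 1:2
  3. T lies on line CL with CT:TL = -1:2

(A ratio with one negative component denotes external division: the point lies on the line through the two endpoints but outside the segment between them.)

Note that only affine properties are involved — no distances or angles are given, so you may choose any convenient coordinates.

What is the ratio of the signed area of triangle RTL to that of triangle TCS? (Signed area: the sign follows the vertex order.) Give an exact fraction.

Assign L = (0, 0), Q = (1, 0), S = (0, 1) — the answer is frame-independent, so this choice is without loss of generality.
1. C is the centroid of triangle QSL ⇒ C = (1/3, 1/3)
2. R lies on line QS with QR:RS = 1:2 ⇒ R = (2/3, 1/3)
3. T lies on line CL with CT:TL = -1:2 ⇒ T = (2/3, 2/3)
2·[RTL] = 2/9, 2·[TCS] = -1/3
[RTL]:[TCS] = 2/9:-1/3 = -2/3

[RTL]:[TCS] = -2/3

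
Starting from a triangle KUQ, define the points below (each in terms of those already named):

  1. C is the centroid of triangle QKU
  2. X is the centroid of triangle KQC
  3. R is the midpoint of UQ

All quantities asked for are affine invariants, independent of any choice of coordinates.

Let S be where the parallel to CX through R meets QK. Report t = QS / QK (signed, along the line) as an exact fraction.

t = 1/4

Choose coordinates K = (0, 0), U = (1, 0), Q = (0, 1).
1. C is the centroid of triangle QKU ⇒ C = (1/3, 1/3)
2. X is the centroid of triangle KQC ⇒ X = (1/9, 4/9)
3. R is the midpoint of UQ ⇒ R = (1/2, 1/2)
through R parallel to CX: direction (-2/9, 1/9); meets QK at S = (0, 3/4)
S = Q + t·(K−Q) with t = 1/4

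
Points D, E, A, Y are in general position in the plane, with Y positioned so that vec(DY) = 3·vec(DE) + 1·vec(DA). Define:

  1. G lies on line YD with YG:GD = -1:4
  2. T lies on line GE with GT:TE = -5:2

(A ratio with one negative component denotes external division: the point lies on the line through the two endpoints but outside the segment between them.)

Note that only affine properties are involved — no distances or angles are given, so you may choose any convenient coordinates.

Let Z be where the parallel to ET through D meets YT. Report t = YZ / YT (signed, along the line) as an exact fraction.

t = -3

Choose coordinates D = (0, 0), E = (1, 0), A = (0, 1), Y = (3, 1).
1. G lies on line YD with YG:GD = -1:4 ⇒ G = (4, 4/3)
2. T lies on line GE with GT:TE = -5:2 ⇒ T = (-1, -8/9)
through D parallel to ET: direction (-2, -8/9); meets YT at Z = (15, 20/3)
Z = Y + t·(T−Y) with t = -3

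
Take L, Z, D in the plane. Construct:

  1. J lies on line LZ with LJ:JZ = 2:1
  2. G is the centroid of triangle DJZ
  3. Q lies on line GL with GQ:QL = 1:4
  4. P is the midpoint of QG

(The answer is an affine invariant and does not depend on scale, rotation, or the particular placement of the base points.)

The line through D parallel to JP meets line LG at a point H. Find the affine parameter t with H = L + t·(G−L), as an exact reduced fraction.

Set L = (0, 0), Z = (1, 0), D = (0, 1); any affine frame gives the same invariant.
1. J lies on line LZ with LJ:JZ = 2:1 ⇒ J = (2/3, 0)
2. G is the centroid of triangle DJZ ⇒ G = (5/9, 1/3)
3. Q lies on line GL with GQ:QL = 1:4 ⇒ Q = (4/9, 4/15)
4. P is the midpoint of QG ⇒ P = (1/2, 3/10)
through D parallel to JP: direction (-1/6, 3/10); meets LG at H = (5/12, 1/4)
H = L + t·(G−L) with t = 3/4

t = 3/4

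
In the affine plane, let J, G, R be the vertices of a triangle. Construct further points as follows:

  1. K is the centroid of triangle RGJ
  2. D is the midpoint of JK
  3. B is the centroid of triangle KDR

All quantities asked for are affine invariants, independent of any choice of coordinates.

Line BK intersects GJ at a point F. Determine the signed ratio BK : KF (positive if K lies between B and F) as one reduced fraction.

BK:KF = 1/2

Assign J = (0, 0), G = (1, 0), R = (0, 1) — the answer is frame-independent, so this choice is without loss of generality.
1. K is the centroid of triangle RGJ ⇒ K = (1/3, 1/3)
2. D is the midpoint of JK ⇒ D = (1/6, 1/6)
3. B is the centroid of triangle KDR ⇒ B = (1/6, 1/2)
line BK meets GJ at F = (2/3, 0)
K = B + t·(F−B) with t = 1/3, so BK:KF = 1/3:2/3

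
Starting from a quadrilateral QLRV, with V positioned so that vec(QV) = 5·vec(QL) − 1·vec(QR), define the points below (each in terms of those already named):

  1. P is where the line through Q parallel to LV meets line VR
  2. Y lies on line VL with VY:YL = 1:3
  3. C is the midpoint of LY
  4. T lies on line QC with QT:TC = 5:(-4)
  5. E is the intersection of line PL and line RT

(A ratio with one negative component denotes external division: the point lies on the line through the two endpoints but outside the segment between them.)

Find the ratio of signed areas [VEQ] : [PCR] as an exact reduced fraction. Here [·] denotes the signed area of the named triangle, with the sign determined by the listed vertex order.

Work in coordinates with Q = (0, 0), L = (1, 0), R = (0, 1), V = (5, -1).
1. P is where the line through Q parallel to LV meets line VR ⇒ P = (20/3, -5/3)
2. Y lies on line VL with VY:YL = 1:3 ⇒ Y = (4, -3/4)
3. C is the midpoint of LY ⇒ C = (5/2, -3/8)
4. T lies on line QC with QT:TC = 5:(-4) ⇒ T = (25/2, -15/8)
5. E is the intersection of line PL and line RT ⇒ E = (-1200/109, 385/109)
2·[VEQ] = 725/109, 2·[PCR] = -5/2
[VEQ]:[PCR] = 725/109:-5/2 = -290/109

[VEQ]:[PCR] = -290/109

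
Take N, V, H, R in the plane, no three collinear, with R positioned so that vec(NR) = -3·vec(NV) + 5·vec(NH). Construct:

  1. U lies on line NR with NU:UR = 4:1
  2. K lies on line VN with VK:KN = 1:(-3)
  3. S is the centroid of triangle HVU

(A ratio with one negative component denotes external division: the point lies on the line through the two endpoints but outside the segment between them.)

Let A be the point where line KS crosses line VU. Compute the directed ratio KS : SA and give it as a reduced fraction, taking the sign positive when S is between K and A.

KS:SA = -11

Set N = (0, 0), V = (1, 0), H = (0, 1), R = (-3, 5); any affine frame gives the same invariant.
1. U lies on line NR with NU:UR = 4:1 ⇒ U = (-12/5, 4)
2. K lies on line VN with VK:KN = 1:(-3) ⇒ K = (3/2, 0)
3. S is the centroid of triangle HVU ⇒ S = (-7/15, 5/3)
line KS meets VU at A = (-19/66, 50/33)
S = K + t·(A−K) with t = 11/10, so KS:SA = 11/10:-1/10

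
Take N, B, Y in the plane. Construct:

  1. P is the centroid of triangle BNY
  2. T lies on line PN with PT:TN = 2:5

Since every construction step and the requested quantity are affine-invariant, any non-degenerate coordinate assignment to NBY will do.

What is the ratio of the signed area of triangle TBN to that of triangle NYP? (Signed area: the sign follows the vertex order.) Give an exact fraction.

Work in coordinates with N = (0, 0), B = (1, 0), Y = (0, 1).
1. P is the centroid of triangle BNY ⇒ P = (1/3, 1/3)
2. T lies on line PN with PT:TN = 2:5 ⇒ T = (5/21, 5/21)
2·[TBN] = -5/21, 2·[NYP] = -1/3
[TBN]:[NYP] = -5/21:-1/3 = 5/7

[TBN]:[NYP] = 5/7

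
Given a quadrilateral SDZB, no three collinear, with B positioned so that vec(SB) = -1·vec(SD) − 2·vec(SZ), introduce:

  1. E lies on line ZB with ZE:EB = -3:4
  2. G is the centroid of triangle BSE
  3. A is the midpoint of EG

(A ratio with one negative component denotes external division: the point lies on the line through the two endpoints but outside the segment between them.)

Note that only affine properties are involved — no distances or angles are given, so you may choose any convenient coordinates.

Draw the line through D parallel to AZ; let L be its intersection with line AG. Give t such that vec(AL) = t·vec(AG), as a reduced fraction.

t = 43/3

Work in coordinates with S = (0, 0), D = (1, 0), Z = (0, 1), B = (-1, -2).
1. E lies on line ZB with ZE:EB = -3:4 ⇒ E = (3, 10)
2. G is the centroid of triangle BSE ⇒ G = (2/3, 8/3)
3. A is the midpoint of EG ⇒ A = (11/6, 19/3)
through D parallel to AZ: direction (-11/6, -16/3); meets AG at L = (-134/9, -416/9)
L = A + t·(G−A) with t = 43/3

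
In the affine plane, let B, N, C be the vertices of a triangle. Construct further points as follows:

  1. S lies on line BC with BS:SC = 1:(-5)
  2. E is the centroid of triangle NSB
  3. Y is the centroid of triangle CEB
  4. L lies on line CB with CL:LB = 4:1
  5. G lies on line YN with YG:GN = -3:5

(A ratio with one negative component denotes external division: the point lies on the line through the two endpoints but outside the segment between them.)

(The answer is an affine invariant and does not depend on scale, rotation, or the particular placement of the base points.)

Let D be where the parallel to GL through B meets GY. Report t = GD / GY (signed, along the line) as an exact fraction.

Assign B = (0, 0), N = (1, 0), C = (0, 1) — the answer is frame-independent, so this choice is without loss of generality.
1. S lies on line BC with BS:SC = 1:(-5) ⇒ S = (0, -1/4)
2. E is the centroid of triangle NSB ⇒ E = (1/3, -1/12)
3. Y is the centroid of triangle CEB ⇒ Y = (1/9, 11/36)
4. L lies on line CB with CL:LB = 4:1 ⇒ L = (0, 1/5)
5. G lies on line YN with YG:GN = -3:5 ⇒ G = (-11/9, 55/72)
through B parallel to GL: direction (11/9, -203/360); meets GY at D = (-605/207, 2233/1656)
D = G + t·(Y−G) with t = -88/69

t = -88/69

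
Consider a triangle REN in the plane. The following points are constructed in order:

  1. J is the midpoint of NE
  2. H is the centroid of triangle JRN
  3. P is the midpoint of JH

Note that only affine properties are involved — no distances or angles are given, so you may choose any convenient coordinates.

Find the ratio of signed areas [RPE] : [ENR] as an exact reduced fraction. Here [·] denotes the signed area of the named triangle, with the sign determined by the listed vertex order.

[RPE]:[ENR] = -1/2

Choose coordinates R = (0, 0), E = (1, 0), N = (0, 1).
1. J is the midpoint of NE ⇒ J = (1/2, 1/2)
2. H is the centroid of triangle JRN ⇒ H = (1/6, 1/2)
3. P is the midpoint of JH ⇒ P = (1/3, 1/2)
2·[RPE] = -1/2, 2·[ENR] = 1
[RPE]:[ENR] = -1/2:1 = -1/2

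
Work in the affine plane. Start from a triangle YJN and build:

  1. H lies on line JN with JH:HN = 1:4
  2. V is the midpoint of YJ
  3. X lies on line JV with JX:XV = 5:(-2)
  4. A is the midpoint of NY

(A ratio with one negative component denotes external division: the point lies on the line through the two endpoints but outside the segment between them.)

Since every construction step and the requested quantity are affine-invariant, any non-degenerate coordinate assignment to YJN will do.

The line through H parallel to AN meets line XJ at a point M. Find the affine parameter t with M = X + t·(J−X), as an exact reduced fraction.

t = 19/25

Work in coordinates with Y = (0, 0), J = (1, 0), N = (0, 1).
1. H lies on line JN with JH:HN = 1:4 ⇒ H = (4/5, 1/5)
2. V is the midpoint of YJ ⇒ V = (1/2, 0)
3. X lies on line JV with JX:XV = 5:(-2) ⇒ X = (1/6, 0)
4. A is the midpoint of NY ⇒ A = (0, 1/2)
through H parallel to AN: direction (0, 1/2); meets XJ at M = (4/5, 0)
M = X + t·(J−X) with t = 19/25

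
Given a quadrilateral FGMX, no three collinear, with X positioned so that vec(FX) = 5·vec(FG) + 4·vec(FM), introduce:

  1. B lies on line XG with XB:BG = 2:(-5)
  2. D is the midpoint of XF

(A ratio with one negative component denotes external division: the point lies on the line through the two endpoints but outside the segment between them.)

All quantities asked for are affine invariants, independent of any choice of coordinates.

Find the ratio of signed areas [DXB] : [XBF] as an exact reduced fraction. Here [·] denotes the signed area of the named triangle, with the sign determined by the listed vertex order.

[DXB]:[XBF] = 1/2

Work in coordinates with F = (0, 0), G = (1, 0), M = (0, 1), X = (5, 4).
1. B lies on line XG with XB:BG = 2:(-5) ⇒ B = (23/3, 20/3)
2. D is the midpoint of XF ⇒ D = (5/2, 2)
2·[DXB] = 4/3, 2·[XBF] = 8/3
[DXB]:[XBF] = 4/3:8/3 = 1/2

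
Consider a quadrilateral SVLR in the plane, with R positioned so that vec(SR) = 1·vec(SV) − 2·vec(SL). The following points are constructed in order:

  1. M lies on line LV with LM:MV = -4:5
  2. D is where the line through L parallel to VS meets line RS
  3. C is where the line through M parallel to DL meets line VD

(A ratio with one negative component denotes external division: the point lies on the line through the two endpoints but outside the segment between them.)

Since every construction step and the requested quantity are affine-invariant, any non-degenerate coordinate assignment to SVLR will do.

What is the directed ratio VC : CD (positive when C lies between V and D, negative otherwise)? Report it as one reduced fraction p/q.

VC:CD = -5/4

Assign S = (0, 0), V = (1, 0), L = (0, 1), R = (1, -2) — the answer is frame-independent, so this choice is without loss of generality.
1. M lies on line LV with LM:MV = -4:5 ⇒ M = (-4, 5)
2. D is where the line through L parallel to VS meets line RS ⇒ D = (-1/2, 1)
3. C is where the line through M parallel to DL meets line VD ⇒ C = (-13/2, 5)
C = V + t·(D−V) with t = 5, so VC:CD = t:(1−t) = 5:-4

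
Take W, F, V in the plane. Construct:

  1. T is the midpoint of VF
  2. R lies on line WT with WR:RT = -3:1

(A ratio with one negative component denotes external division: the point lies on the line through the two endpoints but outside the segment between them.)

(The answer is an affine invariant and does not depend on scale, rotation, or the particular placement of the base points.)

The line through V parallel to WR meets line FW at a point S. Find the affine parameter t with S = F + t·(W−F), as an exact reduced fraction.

Work in coordinates with W = (0, 0), F = (1, 0), V = (0, 1).
1. T is the midpoint of VF ⇒ T = (1/2, 1/2)
2. R lies on line WT with WR:RT = -3:1 ⇒ R = (3/4, 3/4)
through V parallel to WR: direction (3/4, 3/4); meets FW at S = (-1, 0)
S = F + t·(W−F) with t = 2

t = 2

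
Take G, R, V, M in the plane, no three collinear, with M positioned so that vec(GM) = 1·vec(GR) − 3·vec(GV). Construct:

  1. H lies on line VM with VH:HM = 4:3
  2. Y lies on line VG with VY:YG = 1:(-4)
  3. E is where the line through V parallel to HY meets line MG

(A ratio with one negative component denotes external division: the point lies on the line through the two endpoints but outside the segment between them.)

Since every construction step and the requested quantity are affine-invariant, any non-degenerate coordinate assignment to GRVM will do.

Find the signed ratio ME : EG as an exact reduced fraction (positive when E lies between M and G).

Work in coordinates with G = (0, 0), R = (1, 0), V = (0, 1), M = (1, -3).
1. H lies on line VM with VH:HM = 4:3 ⇒ H = (4/7, -9/7)
2. Y lies on line VG with VY:YG = 1:(-4) ⇒ Y = (0, 4/3)
3. E is where the line through V parallel to HY meets line MG ⇒ E = (12/19, -36/19)
E = M + t·(G−M) with t = 7/19, so ME:EG = t:(1−t) = 7/19:12/19

ME:EG = 7/12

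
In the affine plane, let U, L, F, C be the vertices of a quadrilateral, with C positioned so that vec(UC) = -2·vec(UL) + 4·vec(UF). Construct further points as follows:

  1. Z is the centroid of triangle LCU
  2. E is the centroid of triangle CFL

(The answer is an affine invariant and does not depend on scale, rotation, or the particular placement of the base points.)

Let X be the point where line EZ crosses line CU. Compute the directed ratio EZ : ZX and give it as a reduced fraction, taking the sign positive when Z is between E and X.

Choose coordinates U = (0, 0), L = (1, 0), F = (0, 1), C = (-2, 4).
1. Z is the centroid of triangle LCU ⇒ Z = (-1/3, 4/3)
2. E is the centroid of triangle CFL ⇒ E = (-1/3, 5/3)
line EZ meets CU at X = (-1/3, 2/3)
Z = E + t·(X−E) with t = 1/3, so EZ:ZX = 1/3:2/3

EZ:ZX = 1/2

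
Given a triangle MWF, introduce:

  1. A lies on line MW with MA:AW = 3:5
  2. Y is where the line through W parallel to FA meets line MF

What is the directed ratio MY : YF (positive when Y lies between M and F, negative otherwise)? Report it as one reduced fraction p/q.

Work in coordinates with M = (0, 0), W = (1, 0), F = (0, 1).
1. A lies on line MW with MA:AW = 3:5 ⇒ A = (3/8, 0)
2. Y is where the line through W parallel to FA meets line MF ⇒ Y = (0, 8/3)
Y = M + t·(F−M) with t = 8/3, so MY:YF = t:(1−t) = 8/3:-5/3

MY:YF = -8/5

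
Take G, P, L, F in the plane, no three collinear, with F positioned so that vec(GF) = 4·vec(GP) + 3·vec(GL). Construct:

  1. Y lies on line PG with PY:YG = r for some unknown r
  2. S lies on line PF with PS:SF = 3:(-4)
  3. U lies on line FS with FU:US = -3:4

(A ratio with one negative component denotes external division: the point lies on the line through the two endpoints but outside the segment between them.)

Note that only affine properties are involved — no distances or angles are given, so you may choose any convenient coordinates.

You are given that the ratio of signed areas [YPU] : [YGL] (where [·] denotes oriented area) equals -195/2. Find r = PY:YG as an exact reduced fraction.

r = 5/2

Assign G = (0, 0), P = (1, 0), L = (0, 1), F = (4, 3) — the answer is frame-independent, so this choice is without loss of generality.
1. With PY:YG = r, write λ = r/(r+1) so Y = P + λ·(G−P); Y is affine-linear in λ
2. S lies on line PF with PS:SF = 3:(-4) ⇒ S = (-8, -9)
3. U lies on line FS with FU:US = -3:4 ⇒ U = (40, 39)
Every point depending on Y is an affine combination of Y and λ-independent points, so each such coordinate is linear in λ; the λ² term in each signed area is a multiple of (G−P)×(G−P) = 0, so 2·[YPU] and 2·[YGL] are each linear in λ. Evaluating at λ=0 and λ=1:
  2·[YPU] = 39·λ,   2·[YGL] = λ − 1
So [YPU]:[YGL] = (39·λ) / (λ − 1). Setting this equal to -195/2:
  39·λ = -195/2·(λ − 1)  ⇒  λ = 5/7
Then r = λ/(1−λ) = (5/7)/(2/7) = 5/2. Check: with r = 5/2, Y = (2/7, 0) and [YPU]:[YGL] = -195/2 as required.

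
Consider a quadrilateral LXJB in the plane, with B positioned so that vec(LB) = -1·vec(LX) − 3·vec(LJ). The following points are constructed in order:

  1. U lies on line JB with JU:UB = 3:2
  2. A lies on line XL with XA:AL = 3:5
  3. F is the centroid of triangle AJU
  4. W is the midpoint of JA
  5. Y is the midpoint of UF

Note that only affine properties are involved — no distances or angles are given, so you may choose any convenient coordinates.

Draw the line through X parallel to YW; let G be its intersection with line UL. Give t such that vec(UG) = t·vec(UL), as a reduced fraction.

Assign L = (0, 0), X = (1, 0), J = (0, 1), B = (-1, -3) — the answer is frame-independent, so this choice is without loss of generality.
1. U lies on line JB with JU:UB = 3:2 ⇒ U = (-3/5, -7/5)
2. A lies on line XL with XA:AL = 3:5 ⇒ A = (5/8, 0)
3. F is the centroid of triangle AJU ⇒ F = (1/120, -2/15)
4. W is the midpoint of JA ⇒ W = (5/16, 1/2)
5. Y is the midpoint of UF ⇒ Y = (-71/240, -23/30)
through X parallel to YW: direction (73/120, 19/15); meets UL at G = (-456/55, -1064/55)
G = U + t·(L−U) with t = -141/11

t = -141/11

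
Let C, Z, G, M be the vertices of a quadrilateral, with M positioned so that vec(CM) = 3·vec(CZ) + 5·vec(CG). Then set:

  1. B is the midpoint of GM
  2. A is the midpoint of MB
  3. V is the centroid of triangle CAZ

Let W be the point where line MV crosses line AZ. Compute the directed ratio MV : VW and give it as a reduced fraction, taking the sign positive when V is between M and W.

Assign C = (0, 0), Z = (1, 0), G = (0, 1), M = (3, 5) — the answer is frame-independent, so this choice is without loss of generality.
1. B is the midpoint of GM ⇒ B = (3/2, 3)
2. A is the midpoint of MB ⇒ A = (9/4, 4)
3. V is the centroid of triangle CAZ ⇒ V = (13/12, 4/3)
line MV meets AZ at W = (283/148, 108/37)
V = M + t·(W−M) with t = 37/21, so MV:VW = 37/21:-16/21

MV:VW = -37/16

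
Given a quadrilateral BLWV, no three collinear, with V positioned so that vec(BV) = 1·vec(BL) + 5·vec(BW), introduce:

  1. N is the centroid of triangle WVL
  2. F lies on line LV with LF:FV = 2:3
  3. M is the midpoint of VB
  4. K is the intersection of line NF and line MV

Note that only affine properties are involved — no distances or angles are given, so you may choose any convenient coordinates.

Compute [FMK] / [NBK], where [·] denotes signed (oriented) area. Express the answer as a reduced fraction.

[FMK]:[NBK] = -9/16

Assign B = (0, 0), L = (1, 0), W = (0, 1), V = (1, 5) — the answer is frame-independent, so this choice is without loss of generality.
1. N is the centroid of triangle WVL ⇒ N = (2/3, 2)
2. F lies on line LV with LF:FV = 2:3 ⇒ F = (1, 2)
3. M is the midpoint of VB ⇒ M = (1/2, 5/2)
4. K is the intersection of line NF and line MV ⇒ K = (2/5, 2)
2·[FMK] = 3/10, 2·[NBK] = -8/15
[FMK]:[NBK] = 3/10:-8/15 = -9/16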